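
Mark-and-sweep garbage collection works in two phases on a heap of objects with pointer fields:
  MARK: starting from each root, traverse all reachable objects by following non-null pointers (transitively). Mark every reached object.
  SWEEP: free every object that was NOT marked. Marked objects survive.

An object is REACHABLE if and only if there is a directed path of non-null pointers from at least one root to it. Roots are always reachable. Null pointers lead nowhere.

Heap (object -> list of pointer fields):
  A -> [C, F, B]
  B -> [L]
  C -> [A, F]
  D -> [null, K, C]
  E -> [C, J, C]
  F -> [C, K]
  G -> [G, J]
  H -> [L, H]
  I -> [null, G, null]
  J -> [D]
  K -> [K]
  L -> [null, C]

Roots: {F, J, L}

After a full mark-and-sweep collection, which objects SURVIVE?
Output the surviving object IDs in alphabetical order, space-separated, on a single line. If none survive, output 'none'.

Answer: A B C D F J K L

Derivation:
Roots: F J L
Mark F: refs=C K, marked=F
Mark J: refs=D, marked=F J
Mark L: refs=null C, marked=F J L
Mark C: refs=A F, marked=C F J L
Mark K: refs=K, marked=C F J K L
Mark D: refs=null K C, marked=C D F J K L
Mark A: refs=C F B, marked=A C D F J K L
Mark B: refs=L, marked=A B C D F J K L
Unmarked (collected): E G H I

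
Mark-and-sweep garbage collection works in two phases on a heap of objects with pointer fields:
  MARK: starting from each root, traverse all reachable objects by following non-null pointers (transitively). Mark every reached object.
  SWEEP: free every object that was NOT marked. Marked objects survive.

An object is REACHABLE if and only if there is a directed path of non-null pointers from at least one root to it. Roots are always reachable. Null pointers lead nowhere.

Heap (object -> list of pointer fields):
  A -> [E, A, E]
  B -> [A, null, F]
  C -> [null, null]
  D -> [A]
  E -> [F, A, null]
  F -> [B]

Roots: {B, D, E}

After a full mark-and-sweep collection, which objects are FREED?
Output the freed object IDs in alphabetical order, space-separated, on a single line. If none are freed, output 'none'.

Roots: B D E
Mark B: refs=A null F, marked=B
Mark D: refs=A, marked=B D
Mark E: refs=F A null, marked=B D E
Mark A: refs=E A E, marked=A B D E
Mark F: refs=B, marked=A B D E F
Unmarked (collected): C

Answer: C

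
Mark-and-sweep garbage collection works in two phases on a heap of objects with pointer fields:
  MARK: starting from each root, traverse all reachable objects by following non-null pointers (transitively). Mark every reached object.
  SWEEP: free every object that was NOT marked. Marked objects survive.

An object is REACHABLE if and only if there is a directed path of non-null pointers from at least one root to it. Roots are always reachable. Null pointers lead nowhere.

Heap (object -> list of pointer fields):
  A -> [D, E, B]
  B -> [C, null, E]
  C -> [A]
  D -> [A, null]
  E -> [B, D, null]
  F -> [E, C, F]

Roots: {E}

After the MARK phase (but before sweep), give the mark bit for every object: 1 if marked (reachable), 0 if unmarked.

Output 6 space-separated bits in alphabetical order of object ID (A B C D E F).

Roots: E
Mark E: refs=B D null, marked=E
Mark B: refs=C null E, marked=B E
Mark D: refs=A null, marked=B D E
Mark C: refs=A, marked=B C D E
Mark A: refs=D E B, marked=A B C D E
Unmarked (collected): F

Answer: 1 1 1 1 1 0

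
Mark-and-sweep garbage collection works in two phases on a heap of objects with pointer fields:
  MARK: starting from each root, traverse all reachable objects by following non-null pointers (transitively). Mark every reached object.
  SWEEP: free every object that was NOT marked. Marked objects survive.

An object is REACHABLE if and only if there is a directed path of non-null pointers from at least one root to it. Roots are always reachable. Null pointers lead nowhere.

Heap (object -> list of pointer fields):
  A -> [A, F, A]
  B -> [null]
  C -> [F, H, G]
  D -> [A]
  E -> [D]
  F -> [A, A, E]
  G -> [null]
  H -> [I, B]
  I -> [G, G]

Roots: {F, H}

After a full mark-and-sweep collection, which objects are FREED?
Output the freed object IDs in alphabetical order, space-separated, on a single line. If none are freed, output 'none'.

Roots: F H
Mark F: refs=A A E, marked=F
Mark H: refs=I B, marked=F H
Mark A: refs=A F A, marked=A F H
Mark E: refs=D, marked=A E F H
Mark I: refs=G G, marked=A E F H I
Mark B: refs=null, marked=A B E F H I
Mark D: refs=A, marked=A B D E F H I
Mark G: refs=null, marked=A B D E F G H I
Unmarked (collected): C

Answer: C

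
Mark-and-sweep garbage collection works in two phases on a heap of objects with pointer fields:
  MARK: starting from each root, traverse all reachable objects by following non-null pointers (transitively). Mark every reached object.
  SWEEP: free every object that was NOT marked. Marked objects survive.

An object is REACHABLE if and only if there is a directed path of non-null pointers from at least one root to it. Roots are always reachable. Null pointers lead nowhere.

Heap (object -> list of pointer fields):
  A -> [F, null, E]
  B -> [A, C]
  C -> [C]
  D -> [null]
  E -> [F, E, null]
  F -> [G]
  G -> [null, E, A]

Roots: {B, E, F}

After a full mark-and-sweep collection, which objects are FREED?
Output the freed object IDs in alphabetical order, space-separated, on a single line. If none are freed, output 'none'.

Answer: D

Derivation:
Roots: B E F
Mark B: refs=A C, marked=B
Mark E: refs=F E null, marked=B E
Mark F: refs=G, marked=B E F
Mark A: refs=F null E, marked=A B E F
Mark C: refs=C, marked=A B C E F
Mark G: refs=null E A, marked=A B C E F G
Unmarked (collected): D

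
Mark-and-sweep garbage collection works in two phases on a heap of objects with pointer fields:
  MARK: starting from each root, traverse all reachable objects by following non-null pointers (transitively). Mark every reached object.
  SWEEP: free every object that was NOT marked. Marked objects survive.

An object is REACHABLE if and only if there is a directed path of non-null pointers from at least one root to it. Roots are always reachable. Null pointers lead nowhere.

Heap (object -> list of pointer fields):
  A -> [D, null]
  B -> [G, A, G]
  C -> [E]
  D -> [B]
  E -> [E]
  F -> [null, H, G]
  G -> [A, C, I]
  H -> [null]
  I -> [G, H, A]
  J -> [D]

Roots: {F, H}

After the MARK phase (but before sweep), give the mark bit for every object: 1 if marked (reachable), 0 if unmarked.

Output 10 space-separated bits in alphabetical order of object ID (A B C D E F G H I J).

Answer: 1 1 1 1 1 1 1 1 1 0

Derivation:
Roots: F H
Mark F: refs=null H G, marked=F
Mark H: refs=null, marked=F H
Mark G: refs=A C I, marked=F G H
Mark A: refs=D null, marked=A F G H
Mark C: refs=E, marked=A C F G H
Mark I: refs=G H A, marked=A C F G H I
Mark D: refs=B, marked=A C D F G H I
Mark E: refs=E, marked=A C D E F G H I
Mark B: refs=G A G, marked=A B C D E F G H I
Unmarked (collected): J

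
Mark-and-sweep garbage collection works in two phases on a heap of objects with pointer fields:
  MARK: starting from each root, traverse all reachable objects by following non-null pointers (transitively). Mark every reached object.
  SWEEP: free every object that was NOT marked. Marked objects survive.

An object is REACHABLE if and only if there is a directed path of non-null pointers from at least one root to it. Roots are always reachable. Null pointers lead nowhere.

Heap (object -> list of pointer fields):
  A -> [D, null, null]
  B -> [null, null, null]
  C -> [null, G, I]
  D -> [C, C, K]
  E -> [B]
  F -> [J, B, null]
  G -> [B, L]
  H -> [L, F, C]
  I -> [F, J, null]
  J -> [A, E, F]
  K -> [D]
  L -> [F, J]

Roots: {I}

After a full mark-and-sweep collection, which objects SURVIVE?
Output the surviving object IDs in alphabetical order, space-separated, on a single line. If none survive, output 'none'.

Answer: A B C D E F G I J K L

Derivation:
Roots: I
Mark I: refs=F J null, marked=I
Mark F: refs=J B null, marked=F I
Mark J: refs=A E F, marked=F I J
Mark B: refs=null null null, marked=B F I J
Mark A: refs=D null null, marked=A B F I J
Mark E: refs=B, marked=A B E F I J
Mark D: refs=C C K, marked=A B D E F I J
Mark C: refs=null G I, marked=A B C D E F I J
Mark K: refs=D, marked=A B C D E F I J K
Mark G: refs=B L, marked=A B C D E F G I J K
Mark L: refs=F J, marked=A B C D E F G I J K L
Unmarked (collected): H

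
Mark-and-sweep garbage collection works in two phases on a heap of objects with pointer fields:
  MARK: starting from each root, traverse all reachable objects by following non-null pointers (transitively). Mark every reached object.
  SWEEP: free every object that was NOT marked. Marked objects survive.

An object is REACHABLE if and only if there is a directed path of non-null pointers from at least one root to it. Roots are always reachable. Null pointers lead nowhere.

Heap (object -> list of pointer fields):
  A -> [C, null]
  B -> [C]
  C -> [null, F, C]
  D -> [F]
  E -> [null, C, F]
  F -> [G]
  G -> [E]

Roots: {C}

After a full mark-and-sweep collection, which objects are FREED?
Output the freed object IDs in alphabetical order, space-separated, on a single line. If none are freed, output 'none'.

Answer: A B D

Derivation:
Roots: C
Mark C: refs=null F C, marked=C
Mark F: refs=G, marked=C F
Mark G: refs=E, marked=C F G
Mark E: refs=null C F, marked=C E F G
Unmarked (collected): A B D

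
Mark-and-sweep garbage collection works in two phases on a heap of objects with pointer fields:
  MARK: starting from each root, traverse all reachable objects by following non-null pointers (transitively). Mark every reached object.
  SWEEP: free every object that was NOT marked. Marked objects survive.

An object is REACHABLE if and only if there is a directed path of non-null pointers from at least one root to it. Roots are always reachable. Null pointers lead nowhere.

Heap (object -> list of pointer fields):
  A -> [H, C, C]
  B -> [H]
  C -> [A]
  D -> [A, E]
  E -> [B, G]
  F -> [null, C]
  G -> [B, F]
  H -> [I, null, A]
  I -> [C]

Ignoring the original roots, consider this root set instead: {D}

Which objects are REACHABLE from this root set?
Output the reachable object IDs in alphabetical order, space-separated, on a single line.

Answer: A B C D E F G H I

Derivation:
Roots: D
Mark D: refs=A E, marked=D
Mark A: refs=H C C, marked=A D
Mark E: refs=B G, marked=A D E
Mark H: refs=I null A, marked=A D E H
Mark C: refs=A, marked=A C D E H
Mark B: refs=H, marked=A B C D E H
Mark G: refs=B F, marked=A B C D E G H
Mark I: refs=C, marked=A B C D E G H I
Mark F: refs=null C, marked=A B C D E F G H I
Unmarked (collected): (none)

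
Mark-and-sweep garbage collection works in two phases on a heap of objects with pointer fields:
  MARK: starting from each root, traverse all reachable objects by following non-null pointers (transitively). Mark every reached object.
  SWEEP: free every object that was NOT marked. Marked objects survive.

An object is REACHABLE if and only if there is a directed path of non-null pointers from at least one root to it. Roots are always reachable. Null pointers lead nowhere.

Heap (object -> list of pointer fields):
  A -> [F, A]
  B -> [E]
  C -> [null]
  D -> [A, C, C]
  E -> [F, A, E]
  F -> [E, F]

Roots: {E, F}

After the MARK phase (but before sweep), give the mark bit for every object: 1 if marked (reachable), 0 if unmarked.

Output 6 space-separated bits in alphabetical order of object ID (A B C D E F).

Answer: 1 0 0 0 1 1

Derivation:
Roots: E F
Mark E: refs=F A E, marked=E
Mark F: refs=E F, marked=E F
Mark A: refs=F A, marked=A E F
Unmarked (collected): B C D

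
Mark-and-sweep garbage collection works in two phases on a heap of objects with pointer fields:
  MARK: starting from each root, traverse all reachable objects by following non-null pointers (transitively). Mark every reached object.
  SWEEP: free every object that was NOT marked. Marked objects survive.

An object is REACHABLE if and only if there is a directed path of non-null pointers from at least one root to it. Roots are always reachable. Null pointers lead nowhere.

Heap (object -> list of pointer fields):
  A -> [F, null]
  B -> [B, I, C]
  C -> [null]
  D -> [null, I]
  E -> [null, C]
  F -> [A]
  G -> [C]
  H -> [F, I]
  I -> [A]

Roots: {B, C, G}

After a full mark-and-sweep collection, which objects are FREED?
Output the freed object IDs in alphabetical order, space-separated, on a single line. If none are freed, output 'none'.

Answer: D E H

Derivation:
Roots: B C G
Mark B: refs=B I C, marked=B
Mark C: refs=null, marked=B C
Mark G: refs=C, marked=B C G
Mark I: refs=A, marked=B C G I
Mark A: refs=F null, marked=A B C G I
Mark F: refs=A, marked=A B C F G I
Unmarked (collected): D E H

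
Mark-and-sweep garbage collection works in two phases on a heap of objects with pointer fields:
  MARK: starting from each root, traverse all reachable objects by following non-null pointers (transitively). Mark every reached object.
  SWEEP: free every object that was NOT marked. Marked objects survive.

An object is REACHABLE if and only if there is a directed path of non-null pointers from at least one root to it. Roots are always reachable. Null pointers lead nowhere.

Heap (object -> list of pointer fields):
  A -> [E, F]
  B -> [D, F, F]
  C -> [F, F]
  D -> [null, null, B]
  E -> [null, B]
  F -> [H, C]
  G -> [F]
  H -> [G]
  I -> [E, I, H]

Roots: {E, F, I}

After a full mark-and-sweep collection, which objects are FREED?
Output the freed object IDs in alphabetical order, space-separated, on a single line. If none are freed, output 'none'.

Roots: E F I
Mark E: refs=null B, marked=E
Mark F: refs=H C, marked=E F
Mark I: refs=E I H, marked=E F I
Mark B: refs=D F F, marked=B E F I
Mark H: refs=G, marked=B E F H I
Mark C: refs=F F, marked=B C E F H I
Mark D: refs=null null B, marked=B C D E F H I
Mark G: refs=F, marked=B C D E F G H I
Unmarked (collected): A

Answer: A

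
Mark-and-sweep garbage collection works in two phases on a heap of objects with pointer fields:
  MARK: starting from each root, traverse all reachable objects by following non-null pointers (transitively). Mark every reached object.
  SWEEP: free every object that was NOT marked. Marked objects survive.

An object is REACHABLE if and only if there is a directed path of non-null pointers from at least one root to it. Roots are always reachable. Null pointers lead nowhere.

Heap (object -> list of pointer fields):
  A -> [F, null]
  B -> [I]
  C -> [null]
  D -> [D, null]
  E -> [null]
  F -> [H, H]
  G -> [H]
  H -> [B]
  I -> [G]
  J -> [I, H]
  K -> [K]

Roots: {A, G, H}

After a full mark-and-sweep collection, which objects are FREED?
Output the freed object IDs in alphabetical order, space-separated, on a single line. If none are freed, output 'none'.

Roots: A G H
Mark A: refs=F null, marked=A
Mark G: refs=H, marked=A G
Mark H: refs=B, marked=A G H
Mark F: refs=H H, marked=A F G H
Mark B: refs=I, marked=A B F G H
Mark I: refs=G, marked=A B F G H I
Unmarked (collected): C D E J K

Answer: C D E J K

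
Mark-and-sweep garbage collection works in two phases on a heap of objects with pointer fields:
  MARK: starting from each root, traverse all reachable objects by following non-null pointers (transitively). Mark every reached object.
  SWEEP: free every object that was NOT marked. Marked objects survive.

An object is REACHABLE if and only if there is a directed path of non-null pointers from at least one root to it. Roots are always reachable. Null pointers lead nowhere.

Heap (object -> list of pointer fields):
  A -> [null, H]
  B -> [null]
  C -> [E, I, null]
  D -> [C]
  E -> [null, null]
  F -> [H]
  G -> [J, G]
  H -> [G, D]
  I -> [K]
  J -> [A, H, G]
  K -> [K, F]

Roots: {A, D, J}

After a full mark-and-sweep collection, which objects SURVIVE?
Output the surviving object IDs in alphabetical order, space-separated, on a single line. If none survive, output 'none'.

Roots: A D J
Mark A: refs=null H, marked=A
Mark D: refs=C, marked=A D
Mark J: refs=A H G, marked=A D J
Mark H: refs=G D, marked=A D H J
Mark C: refs=E I null, marked=A C D H J
Mark G: refs=J G, marked=A C D G H J
Mark E: refs=null null, marked=A C D E G H J
Mark I: refs=K, marked=A C D E G H I J
Mark K: refs=K F, marked=A C D E G H I J K
Mark F: refs=H, marked=A C D E F G H I J K
Unmarked (collected): B

Answer: A C D E F G H I J K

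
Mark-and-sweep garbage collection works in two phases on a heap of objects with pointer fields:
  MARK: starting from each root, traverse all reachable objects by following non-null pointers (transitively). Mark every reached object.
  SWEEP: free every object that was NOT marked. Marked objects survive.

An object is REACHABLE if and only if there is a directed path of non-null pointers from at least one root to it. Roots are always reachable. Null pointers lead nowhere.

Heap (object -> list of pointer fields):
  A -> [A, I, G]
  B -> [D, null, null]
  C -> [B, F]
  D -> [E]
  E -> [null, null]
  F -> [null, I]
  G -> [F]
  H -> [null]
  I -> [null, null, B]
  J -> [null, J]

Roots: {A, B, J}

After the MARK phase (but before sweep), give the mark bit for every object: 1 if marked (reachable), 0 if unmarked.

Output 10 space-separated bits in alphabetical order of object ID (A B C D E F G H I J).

Answer: 1 1 0 1 1 1 1 0 1 1

Derivation:
Roots: A B J
Mark A: refs=A I G, marked=A
Mark B: refs=D null null, marked=A B
Mark J: refs=null J, marked=A B J
Mark I: refs=null null B, marked=A B I J
Mark G: refs=F, marked=A B G I J
Mark D: refs=E, marked=A B D G I J
Mark F: refs=null I, marked=A B D F G I J
Mark E: refs=null null, marked=A B D E F G I J
Unmarked (collected): C H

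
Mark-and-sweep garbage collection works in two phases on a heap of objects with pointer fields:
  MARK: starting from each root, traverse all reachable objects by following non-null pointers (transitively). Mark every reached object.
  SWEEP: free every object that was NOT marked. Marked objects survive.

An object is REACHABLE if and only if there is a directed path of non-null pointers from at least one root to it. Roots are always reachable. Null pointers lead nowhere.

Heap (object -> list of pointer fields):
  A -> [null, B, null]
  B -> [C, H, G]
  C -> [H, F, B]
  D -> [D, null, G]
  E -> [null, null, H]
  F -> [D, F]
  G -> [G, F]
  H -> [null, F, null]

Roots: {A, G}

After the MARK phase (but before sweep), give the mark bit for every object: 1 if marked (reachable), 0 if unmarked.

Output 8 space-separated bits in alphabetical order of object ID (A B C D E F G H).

Answer: 1 1 1 1 0 1 1 1

Derivation:
Roots: A G
Mark A: refs=null B null, marked=A
Mark G: refs=G F, marked=A G
Mark B: refs=C H G, marked=A B G
Mark F: refs=D F, marked=A B F G
Mark C: refs=H F B, marked=A B C F G
Mark H: refs=null F null, marked=A B C F G H
Mark D: refs=D null G, marked=A B C D F G H
Unmarked (collected): E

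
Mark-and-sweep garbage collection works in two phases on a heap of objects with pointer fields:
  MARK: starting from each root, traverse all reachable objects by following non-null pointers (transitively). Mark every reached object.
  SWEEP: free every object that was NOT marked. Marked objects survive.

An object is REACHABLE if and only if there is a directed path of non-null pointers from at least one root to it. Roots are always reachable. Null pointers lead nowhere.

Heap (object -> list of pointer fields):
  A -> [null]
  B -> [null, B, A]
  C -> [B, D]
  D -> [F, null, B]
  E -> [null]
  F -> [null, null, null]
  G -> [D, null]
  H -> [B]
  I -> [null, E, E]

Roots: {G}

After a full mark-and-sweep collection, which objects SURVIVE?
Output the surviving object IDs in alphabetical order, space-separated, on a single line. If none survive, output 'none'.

Roots: G
Mark G: refs=D null, marked=G
Mark D: refs=F null B, marked=D G
Mark F: refs=null null null, marked=D F G
Mark B: refs=null B A, marked=B D F G
Mark A: refs=null, marked=A B D F G
Unmarked (collected): C E H I

Answer: A B D F G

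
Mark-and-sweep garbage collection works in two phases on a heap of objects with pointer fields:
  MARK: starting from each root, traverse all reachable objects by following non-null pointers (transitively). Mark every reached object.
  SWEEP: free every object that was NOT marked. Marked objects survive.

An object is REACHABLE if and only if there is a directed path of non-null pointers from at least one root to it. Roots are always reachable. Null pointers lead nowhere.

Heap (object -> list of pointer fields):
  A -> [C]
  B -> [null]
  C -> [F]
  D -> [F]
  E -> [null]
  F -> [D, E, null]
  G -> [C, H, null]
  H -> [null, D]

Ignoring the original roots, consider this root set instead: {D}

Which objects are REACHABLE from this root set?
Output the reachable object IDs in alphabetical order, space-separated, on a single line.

Roots: D
Mark D: refs=F, marked=D
Mark F: refs=D E null, marked=D F
Mark E: refs=null, marked=D E F
Unmarked (collected): A B C G H

Answer: D E F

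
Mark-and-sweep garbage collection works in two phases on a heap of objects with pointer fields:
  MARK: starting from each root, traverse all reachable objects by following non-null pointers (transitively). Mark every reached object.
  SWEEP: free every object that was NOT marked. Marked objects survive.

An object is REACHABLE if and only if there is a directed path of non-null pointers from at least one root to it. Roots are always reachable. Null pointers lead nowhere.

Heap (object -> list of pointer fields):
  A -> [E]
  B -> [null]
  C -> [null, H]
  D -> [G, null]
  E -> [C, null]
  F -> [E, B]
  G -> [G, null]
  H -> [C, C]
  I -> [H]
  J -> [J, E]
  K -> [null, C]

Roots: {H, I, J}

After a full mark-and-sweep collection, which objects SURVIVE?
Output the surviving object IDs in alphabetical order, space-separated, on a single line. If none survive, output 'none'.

Roots: H I J
Mark H: refs=C C, marked=H
Mark I: refs=H, marked=H I
Mark J: refs=J E, marked=H I J
Mark C: refs=null H, marked=C H I J
Mark E: refs=C null, marked=C E H I J
Unmarked (collected): A B D F G K

Answer: C E H I J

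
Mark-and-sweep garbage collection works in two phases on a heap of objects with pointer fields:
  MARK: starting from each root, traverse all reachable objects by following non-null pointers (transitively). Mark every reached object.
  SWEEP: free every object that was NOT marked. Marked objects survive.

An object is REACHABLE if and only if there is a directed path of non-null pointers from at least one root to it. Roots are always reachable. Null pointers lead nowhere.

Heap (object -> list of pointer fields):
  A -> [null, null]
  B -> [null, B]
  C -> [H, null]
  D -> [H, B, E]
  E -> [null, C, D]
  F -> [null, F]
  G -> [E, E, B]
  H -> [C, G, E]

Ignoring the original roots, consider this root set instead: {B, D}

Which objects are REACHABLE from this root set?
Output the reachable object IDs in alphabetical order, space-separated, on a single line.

Roots: B D
Mark B: refs=null B, marked=B
Mark D: refs=H B E, marked=B D
Mark H: refs=C G E, marked=B D H
Mark E: refs=null C D, marked=B D E H
Mark C: refs=H null, marked=B C D E H
Mark G: refs=E E B, marked=B C D E G H
Unmarked (collected): A F

Answer: B C D E G H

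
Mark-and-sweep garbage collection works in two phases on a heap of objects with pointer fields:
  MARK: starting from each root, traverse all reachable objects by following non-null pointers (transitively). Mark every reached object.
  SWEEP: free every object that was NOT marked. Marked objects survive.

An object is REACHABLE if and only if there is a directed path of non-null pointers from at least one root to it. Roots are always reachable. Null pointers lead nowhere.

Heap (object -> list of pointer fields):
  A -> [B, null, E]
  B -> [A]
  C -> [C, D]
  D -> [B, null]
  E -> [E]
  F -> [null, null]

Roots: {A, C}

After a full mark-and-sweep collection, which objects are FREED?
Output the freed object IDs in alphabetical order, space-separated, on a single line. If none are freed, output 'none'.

Roots: A C
Mark A: refs=B null E, marked=A
Mark C: refs=C D, marked=A C
Mark B: refs=A, marked=A B C
Mark E: refs=E, marked=A B C E
Mark D: refs=B null, marked=A B C D E
Unmarked (collected): F

Answer: F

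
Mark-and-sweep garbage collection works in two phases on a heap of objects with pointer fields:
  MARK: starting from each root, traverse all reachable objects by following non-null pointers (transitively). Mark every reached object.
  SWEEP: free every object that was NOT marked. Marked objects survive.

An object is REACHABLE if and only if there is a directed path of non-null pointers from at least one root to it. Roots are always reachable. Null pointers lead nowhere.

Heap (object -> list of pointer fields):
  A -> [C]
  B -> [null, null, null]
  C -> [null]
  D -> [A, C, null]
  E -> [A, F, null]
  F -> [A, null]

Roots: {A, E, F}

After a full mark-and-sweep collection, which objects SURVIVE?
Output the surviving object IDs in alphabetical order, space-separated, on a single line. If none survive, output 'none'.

Roots: A E F
Mark A: refs=C, marked=A
Mark E: refs=A F null, marked=A E
Mark F: refs=A null, marked=A E F
Mark C: refs=null, marked=A C E F
Unmarked (collected): B D

Answer: A C E F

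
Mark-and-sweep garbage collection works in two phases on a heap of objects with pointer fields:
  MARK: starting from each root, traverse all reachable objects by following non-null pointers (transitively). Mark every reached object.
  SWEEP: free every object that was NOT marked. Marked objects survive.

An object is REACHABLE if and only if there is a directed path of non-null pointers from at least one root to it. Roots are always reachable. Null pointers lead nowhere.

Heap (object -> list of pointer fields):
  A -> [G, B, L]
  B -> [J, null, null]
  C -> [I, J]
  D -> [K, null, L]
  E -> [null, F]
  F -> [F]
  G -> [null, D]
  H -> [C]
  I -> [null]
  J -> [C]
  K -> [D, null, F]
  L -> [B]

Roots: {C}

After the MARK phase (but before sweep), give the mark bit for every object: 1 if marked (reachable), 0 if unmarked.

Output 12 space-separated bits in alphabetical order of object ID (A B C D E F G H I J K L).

Answer: 0 0 1 0 0 0 0 0 1 1 0 0

Derivation:
Roots: C
Mark C: refs=I J, marked=C
Mark I: refs=null, marked=C I
Mark J: refs=C, marked=C I J
Unmarked (collected): A B D E F G H K L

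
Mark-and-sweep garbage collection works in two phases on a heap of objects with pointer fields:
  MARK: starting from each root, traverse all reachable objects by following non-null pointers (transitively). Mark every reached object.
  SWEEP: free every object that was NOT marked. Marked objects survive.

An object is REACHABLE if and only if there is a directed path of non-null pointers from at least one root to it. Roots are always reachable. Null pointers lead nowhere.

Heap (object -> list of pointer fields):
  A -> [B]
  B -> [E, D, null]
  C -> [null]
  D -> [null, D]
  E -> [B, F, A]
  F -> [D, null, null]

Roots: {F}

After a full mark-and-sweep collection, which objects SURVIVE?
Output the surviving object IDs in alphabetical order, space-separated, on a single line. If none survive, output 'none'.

Roots: F
Mark F: refs=D null null, marked=F
Mark D: refs=null D, marked=D F
Unmarked (collected): A B C E

Answer: D F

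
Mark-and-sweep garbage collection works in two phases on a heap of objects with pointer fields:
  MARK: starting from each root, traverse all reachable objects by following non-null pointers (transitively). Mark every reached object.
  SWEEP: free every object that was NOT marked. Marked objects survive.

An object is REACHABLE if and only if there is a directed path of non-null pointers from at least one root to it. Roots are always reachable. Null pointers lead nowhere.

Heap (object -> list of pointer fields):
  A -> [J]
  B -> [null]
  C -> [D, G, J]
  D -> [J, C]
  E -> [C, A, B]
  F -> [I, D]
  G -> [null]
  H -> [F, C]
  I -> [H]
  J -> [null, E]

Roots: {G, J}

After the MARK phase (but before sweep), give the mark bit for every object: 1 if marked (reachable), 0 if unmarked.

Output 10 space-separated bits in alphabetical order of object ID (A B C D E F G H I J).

Roots: G J
Mark G: refs=null, marked=G
Mark J: refs=null E, marked=G J
Mark E: refs=C A B, marked=E G J
Mark C: refs=D G J, marked=C E G J
Mark A: refs=J, marked=A C E G J
Mark B: refs=null, marked=A B C E G J
Mark D: refs=J C, marked=A B C D E G J
Unmarked (collected): F H I

Answer: 1 1 1 1 1 0 1 0 0 1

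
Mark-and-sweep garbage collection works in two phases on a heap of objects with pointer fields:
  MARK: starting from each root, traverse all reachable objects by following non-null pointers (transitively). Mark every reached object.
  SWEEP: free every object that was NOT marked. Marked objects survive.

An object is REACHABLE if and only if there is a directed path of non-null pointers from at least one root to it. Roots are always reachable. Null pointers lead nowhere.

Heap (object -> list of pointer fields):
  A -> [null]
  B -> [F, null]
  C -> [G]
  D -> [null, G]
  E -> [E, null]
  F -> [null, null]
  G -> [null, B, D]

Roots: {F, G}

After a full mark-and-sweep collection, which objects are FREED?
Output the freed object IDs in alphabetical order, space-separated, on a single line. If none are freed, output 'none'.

Roots: F G
Mark F: refs=null null, marked=F
Mark G: refs=null B D, marked=F G
Mark B: refs=F null, marked=B F G
Mark D: refs=null G, marked=B D F G
Unmarked (collected): A C E

Answer: A C E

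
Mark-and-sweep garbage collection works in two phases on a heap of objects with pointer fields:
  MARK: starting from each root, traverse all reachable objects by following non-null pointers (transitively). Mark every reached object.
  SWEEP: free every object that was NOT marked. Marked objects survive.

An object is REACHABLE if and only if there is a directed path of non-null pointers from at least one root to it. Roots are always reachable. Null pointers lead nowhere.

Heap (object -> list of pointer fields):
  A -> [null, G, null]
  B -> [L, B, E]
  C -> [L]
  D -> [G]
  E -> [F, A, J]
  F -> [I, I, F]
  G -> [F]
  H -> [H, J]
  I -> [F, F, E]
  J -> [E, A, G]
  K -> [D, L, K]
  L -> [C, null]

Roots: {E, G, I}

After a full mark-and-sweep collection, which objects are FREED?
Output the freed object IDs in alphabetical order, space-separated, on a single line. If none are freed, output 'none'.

Roots: E G I
Mark E: refs=F A J, marked=E
Mark G: refs=F, marked=E G
Mark I: refs=F F E, marked=E G I
Mark F: refs=I I F, marked=E F G I
Mark A: refs=null G null, marked=A E F G I
Mark J: refs=E A G, marked=A E F G I J
Unmarked (collected): B C D H K L

Answer: B C D H K L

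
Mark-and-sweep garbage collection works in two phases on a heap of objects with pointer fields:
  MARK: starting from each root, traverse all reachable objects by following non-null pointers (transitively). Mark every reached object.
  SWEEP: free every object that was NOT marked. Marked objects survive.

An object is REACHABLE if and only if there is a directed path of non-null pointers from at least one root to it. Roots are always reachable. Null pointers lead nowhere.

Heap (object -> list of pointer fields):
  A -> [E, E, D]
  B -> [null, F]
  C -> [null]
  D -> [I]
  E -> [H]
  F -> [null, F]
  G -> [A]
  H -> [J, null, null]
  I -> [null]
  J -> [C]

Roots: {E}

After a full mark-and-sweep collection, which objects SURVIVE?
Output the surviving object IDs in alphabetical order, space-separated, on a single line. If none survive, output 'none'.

Answer: C E H J

Derivation:
Roots: E
Mark E: refs=H, marked=E
Mark H: refs=J null null, marked=E H
Mark J: refs=C, marked=E H J
Mark C: refs=null, marked=C E H J
Unmarked (collected): A B D F G I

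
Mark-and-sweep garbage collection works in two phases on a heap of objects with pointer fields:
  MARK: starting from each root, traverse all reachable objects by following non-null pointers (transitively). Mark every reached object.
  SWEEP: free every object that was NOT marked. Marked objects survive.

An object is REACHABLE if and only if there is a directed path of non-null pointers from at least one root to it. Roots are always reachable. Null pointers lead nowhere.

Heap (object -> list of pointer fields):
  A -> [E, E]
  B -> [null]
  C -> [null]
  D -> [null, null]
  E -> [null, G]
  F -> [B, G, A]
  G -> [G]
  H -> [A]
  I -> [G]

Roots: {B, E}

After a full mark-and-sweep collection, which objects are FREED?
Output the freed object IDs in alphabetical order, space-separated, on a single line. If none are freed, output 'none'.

Answer: A C D F H I

Derivation:
Roots: B E
Mark B: refs=null, marked=B
Mark E: refs=null G, marked=B E
Mark G: refs=G, marked=B E G
Unmarked (collected): A C D F H I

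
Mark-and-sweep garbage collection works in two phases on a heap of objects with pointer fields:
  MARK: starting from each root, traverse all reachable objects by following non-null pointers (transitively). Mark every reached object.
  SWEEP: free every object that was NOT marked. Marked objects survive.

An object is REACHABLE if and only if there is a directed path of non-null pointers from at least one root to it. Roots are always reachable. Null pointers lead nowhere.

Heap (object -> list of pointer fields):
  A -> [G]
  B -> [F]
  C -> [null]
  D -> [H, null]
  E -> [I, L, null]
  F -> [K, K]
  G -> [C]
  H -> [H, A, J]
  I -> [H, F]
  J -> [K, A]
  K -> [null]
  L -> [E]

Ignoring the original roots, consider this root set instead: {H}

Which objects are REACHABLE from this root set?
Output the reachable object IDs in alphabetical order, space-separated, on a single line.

Roots: H
Mark H: refs=H A J, marked=H
Mark A: refs=G, marked=A H
Mark J: refs=K A, marked=A H J
Mark G: refs=C, marked=A G H J
Mark K: refs=null, marked=A G H J K
Mark C: refs=null, marked=A C G H J K
Unmarked (collected): B D E F I L

Answer: A C G H J K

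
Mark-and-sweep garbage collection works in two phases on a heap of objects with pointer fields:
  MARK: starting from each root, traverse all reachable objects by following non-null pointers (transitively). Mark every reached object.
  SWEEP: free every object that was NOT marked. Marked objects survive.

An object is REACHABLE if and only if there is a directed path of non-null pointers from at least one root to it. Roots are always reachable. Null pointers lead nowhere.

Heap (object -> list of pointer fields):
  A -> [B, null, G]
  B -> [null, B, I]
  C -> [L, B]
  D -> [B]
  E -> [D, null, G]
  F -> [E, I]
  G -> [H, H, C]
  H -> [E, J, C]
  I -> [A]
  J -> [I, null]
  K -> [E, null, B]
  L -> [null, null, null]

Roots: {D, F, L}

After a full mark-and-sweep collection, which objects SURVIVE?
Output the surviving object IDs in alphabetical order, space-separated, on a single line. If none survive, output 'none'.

Roots: D F L
Mark D: refs=B, marked=D
Mark F: refs=E I, marked=D F
Mark L: refs=null null null, marked=D F L
Mark B: refs=null B I, marked=B D F L
Mark E: refs=D null G, marked=B D E F L
Mark I: refs=A, marked=B D E F I L
Mark G: refs=H H C, marked=B D E F G I L
Mark A: refs=B null G, marked=A B D E F G I L
Mark H: refs=E J C, marked=A B D E F G H I L
Mark C: refs=L B, marked=A B C D E F G H I L
Mark J: refs=I null, marked=A B C D E F G H I J L
Unmarked (collected): K

Answer: A B C D E F G H I J L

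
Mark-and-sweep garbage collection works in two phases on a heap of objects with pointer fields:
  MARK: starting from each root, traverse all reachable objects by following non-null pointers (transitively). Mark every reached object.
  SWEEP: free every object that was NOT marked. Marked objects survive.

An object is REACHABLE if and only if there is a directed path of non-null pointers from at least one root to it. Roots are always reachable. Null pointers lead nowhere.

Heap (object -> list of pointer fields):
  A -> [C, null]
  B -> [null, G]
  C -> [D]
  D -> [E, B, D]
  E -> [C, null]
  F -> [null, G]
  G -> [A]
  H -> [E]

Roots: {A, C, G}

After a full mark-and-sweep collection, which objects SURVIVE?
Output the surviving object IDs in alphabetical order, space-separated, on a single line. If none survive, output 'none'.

Roots: A C G
Mark A: refs=C null, marked=A
Mark C: refs=D, marked=A C
Mark G: refs=A, marked=A C G
Mark D: refs=E B D, marked=A C D G
Mark E: refs=C null, marked=A C D E G
Mark B: refs=null G, marked=A B C D E G
Unmarked (collected): F H

Answer: A B C D E G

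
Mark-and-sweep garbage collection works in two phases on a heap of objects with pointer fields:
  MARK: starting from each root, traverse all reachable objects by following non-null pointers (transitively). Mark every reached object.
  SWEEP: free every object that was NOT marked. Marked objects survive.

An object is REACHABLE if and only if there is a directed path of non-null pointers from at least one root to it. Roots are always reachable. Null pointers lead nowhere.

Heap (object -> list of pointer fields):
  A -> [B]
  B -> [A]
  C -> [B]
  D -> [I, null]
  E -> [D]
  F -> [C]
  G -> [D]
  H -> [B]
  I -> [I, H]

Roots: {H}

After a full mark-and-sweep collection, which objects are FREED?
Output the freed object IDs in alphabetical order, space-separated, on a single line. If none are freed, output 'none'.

Roots: H
Mark H: refs=B, marked=H
Mark B: refs=A, marked=B H
Mark A: refs=B, marked=A B H
Unmarked (collected): C D E F G I

Answer: C D E F G I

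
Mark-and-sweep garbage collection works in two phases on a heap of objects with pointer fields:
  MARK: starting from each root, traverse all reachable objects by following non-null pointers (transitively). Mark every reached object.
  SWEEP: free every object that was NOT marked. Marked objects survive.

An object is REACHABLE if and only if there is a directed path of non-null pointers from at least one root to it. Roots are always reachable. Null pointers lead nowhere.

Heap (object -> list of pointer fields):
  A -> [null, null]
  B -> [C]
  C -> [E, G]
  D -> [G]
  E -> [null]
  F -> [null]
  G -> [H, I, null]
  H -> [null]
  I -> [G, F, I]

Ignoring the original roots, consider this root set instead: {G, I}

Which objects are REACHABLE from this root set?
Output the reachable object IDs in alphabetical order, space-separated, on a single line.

Answer: F G H I

Derivation:
Roots: G I
Mark G: refs=H I null, marked=G
Mark I: refs=G F I, marked=G I
Mark H: refs=null, marked=G H I
Mark F: refs=null, marked=F G H I
Unmarked (collected): A B C D E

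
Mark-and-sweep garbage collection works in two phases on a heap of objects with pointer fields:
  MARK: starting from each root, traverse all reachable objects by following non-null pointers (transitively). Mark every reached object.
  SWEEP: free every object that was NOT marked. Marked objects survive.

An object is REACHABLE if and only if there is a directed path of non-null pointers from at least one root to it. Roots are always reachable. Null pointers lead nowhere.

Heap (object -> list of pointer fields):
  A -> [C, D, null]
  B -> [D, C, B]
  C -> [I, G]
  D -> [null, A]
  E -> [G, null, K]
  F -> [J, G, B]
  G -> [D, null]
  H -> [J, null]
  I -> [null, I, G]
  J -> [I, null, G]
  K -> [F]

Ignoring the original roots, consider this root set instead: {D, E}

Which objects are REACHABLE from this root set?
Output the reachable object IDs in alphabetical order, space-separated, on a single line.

Roots: D E
Mark D: refs=null A, marked=D
Mark E: refs=G null K, marked=D E
Mark A: refs=C D null, marked=A D E
Mark G: refs=D null, marked=A D E G
Mark K: refs=F, marked=A D E G K
Mark C: refs=I G, marked=A C D E G K
Mark F: refs=J G B, marked=A C D E F G K
Mark I: refs=null I G, marked=A C D E F G I K
Mark J: refs=I null G, marked=A C D E F G I J K
Mark B: refs=D C B, marked=A B C D E F G I J K
Unmarked (collected): H

Answer: A B C D E F G I J K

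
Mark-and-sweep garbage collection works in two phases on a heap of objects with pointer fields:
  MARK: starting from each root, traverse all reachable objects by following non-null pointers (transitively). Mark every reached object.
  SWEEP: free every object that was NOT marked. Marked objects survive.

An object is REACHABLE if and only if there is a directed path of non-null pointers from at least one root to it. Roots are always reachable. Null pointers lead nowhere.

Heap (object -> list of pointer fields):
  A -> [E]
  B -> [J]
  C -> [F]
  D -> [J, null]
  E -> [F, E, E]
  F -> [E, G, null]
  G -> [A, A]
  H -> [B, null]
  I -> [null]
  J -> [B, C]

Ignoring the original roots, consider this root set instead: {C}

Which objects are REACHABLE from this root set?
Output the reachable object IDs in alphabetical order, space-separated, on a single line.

Roots: C
Mark C: refs=F, marked=C
Mark F: refs=E G null, marked=C F
Mark E: refs=F E E, marked=C E F
Mark G: refs=A A, marked=C E F G
Mark A: refs=E, marked=A C E F G
Unmarked (collected): B D H I J

Answer: A C E F G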